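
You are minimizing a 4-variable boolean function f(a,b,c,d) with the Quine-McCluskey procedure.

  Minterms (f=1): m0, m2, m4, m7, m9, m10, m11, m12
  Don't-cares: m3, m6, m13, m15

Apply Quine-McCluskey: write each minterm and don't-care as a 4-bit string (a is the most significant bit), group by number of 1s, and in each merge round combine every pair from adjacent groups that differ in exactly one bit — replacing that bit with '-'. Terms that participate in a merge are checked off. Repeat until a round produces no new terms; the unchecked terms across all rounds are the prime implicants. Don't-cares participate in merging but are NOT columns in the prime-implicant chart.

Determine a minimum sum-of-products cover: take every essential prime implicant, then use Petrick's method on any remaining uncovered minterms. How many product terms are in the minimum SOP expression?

5

Round 0: 0000✓ 0010✓ 0011✓ 0100✓ 0110✓ 0111✓ 1001✓ 1010✓ 1011✓ 1100✓ 1101✓ 1111✓
Round 1: -010✓ -011✓ -100 -111✓ 0-00✓ 0-10✓ 0-11✓ 00-0✓ 001-✓ 01-0✓ 011-✓ 1-01✓ 1-11✓ 10-1✓ 101-✓ 11-1✓ 110-
Round 2: --11 -01- 0--0 0-1- 1--1
PIs = {--11, -01-, -100, 0--0, 0-1-, 1--1, 110-}
Coverage chart:
  m0: 0--0 ←essential
  m2: -01-,0--0,0-1-
  m4: -100,0--0
  m7: --11,0-1-
  m9: 1--1 ←essential
  m10: -01- ←essential
  m11: --11,-01-,1--1
  m12: -100,110-
Essential: -01-, 0--0, 1--1
Petrick residual → --11, -100
Min cover (5 terms): cd + b'c + bc'd' + a'd' + ad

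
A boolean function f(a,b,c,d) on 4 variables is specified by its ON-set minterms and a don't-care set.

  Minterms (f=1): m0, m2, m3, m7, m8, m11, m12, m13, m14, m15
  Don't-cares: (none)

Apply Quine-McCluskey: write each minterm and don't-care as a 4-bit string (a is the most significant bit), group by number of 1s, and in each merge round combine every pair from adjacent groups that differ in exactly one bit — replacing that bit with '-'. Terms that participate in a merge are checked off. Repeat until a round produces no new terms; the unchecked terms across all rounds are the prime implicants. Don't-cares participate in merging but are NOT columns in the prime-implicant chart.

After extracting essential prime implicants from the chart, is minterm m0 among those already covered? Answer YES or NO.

NO

[col 0] 0000*, 0010*, 0011*, 0111*, 1000*, 1011*, 1100*, 1101*, 1110*, 1111*
[col 1] -000, -011*, -111*, 0-11*, 00-0, 001-, 1-00, 1-11*, 11-0*, 11-1*, 110-*, 111-*
[col 2] --11, 11--
Prime implicants: --11, -000, 00-0, 001-, 1-00, 11--
PI chart (minterm → PIs covering it):
  0 | -000,00-0
  2 | 00-0,001-
  3 | --11,001-
  7 | --11  (sole → essential)
  8 | -000,1-00
  11 | --11  (sole → essential)
  12 | 1-00,11--
  13 | 11--  (sole → essential)
  14 | 11--  (sole → essential)
  15 | --11,11--
Essential prime implicants: --11, 11--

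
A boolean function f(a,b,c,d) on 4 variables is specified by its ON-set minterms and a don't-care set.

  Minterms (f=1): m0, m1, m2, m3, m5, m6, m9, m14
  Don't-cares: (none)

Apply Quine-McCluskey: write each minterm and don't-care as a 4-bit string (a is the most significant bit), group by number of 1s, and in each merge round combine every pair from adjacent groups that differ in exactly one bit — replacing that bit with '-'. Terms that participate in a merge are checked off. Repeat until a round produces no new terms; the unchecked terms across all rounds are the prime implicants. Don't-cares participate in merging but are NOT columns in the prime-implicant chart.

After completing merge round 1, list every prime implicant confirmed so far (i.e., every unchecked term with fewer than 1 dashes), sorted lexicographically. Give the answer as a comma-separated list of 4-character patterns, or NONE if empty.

NONE

Round 0: 0000✓ 0001✓ 0010✓ 0011✓ 0101✓ 0110✓ 1001✓ 1110✓
Round 1: -001 -110 0-01 0-10 00-0✓ 00-1✓ 000-✓ 001-✓
Round 2: 00--
PIs = {-001, -110, 0-01, 0-10, 00--}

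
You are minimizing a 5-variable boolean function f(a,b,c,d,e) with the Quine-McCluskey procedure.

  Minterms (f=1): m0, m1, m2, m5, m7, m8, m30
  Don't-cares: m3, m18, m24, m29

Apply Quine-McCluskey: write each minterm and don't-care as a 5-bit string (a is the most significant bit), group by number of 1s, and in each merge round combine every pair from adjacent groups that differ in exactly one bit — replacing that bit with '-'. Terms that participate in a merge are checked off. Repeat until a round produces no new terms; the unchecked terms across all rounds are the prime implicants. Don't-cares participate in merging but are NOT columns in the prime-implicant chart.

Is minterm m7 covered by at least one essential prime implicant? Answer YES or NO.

size-2^0 implicants → 00000(✓)  00001(✓)  00010(✓)  00011(✓)  00101(✓)  00111(✓)  01000(✓)  10010(✓)  11000(✓)  11101  11110
size-2^1 implicants → -0010  -1000  0-000  00-01(✓)  00-11(✓)  000-0(✓)  000-1(✓)  0000-(✓)  0001-(✓)  001-1(✓)
size-2^2 implicants → 00--1  000--
Unchecked terms (primes): -0010, -1000, 0-000, 00--1, 000--, 11101, 11110
Minterm coverage:
  m0 ⊆ 0-000,000--
  m1 ⊆ 00--1,000--
  m2 ⊆ -0010,000--
  m5 ⊆ 00--1 [E]
  m7 ⊆ 00--1 [E]
  m8 ⊆ -1000,0-000
  m30 ⊆ 11110 [E]
E = {00--1, 11110}

YES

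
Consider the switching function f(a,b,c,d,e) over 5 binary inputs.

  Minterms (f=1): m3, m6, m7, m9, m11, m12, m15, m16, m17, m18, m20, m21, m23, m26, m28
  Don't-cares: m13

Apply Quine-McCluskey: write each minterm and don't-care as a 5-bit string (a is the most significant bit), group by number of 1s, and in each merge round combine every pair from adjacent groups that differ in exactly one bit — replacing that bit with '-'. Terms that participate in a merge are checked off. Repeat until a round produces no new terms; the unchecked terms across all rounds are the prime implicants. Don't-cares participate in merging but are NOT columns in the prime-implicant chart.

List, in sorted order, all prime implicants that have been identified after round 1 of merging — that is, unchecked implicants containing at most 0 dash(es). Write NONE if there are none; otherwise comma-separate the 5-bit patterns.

Round 0: 00011✓ 00110✓ 00111✓ 01001✓ 01011✓ 01100✓ 01101✓ 01111✓ 10000✓ 10001✓ 10010✓ 10100✓ 10101✓ 10111✓ 11010✓ 11100✓
Round 1: -0111 -1100 0-011✓ 0-111✓ 00-11✓ 0011- 01-01✓ 01-11✓ 010-1✓ 011-1✓ 0110- 1-010 1-100 10-00✓ 10-01✓ 100-0 1000-✓ 101-1 1010-✓
Round 2: 0--11 01--1 10-0-
PIs = {-0111, -1100, 0--11, 0011-, 01--1, 0110-, 1-010, 1-100, 10-0-, 100-0, 101-1}

NONE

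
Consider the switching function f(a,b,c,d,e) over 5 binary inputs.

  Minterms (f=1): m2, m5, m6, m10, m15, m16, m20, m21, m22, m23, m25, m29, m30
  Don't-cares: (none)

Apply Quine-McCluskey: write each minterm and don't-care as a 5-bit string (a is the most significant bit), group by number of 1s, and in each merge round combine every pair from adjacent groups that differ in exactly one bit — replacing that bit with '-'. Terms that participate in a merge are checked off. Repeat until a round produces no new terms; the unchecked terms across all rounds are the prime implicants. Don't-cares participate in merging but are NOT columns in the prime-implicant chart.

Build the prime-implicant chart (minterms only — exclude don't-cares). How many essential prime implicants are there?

7

[col 0] 00010*, 00101*, 00110*, 01010*, 01111, 10000*, 10100*, 10101*, 10110*, 10111*, 11001*, 11101*, 11110*
[col 1] -0101, -0110, 0-010, 00-10, 1-101, 1-110, 10-00, 101-0*, 101-1*, 1010-*, 1011-*, 11-01
[col 2] 101--
Prime implicants: -0101, -0110, 0-010, 00-10, 01111, 1-101, 1-110, 10-00, 101--, 11-01
PI chart (minterm → PIs covering it):
  2 | 0-010,00-10
  5 | -0101  (sole → essential)
  6 | -0110,00-10
  10 | 0-010  (sole → essential)
  15 | 01111  (sole → essential)
  16 | 10-00  (sole → essential)
  20 | 10-00,101--
  21 | -0101,1-101,101--
  22 | -0110,1-110,101--
  23 | 101--  (sole → essential)
  25 | 11-01  (sole → essential)
  29 | 1-101,11-01
  30 | 1-110  (sole → essential)
Essential prime implicants: -0101, 0-010, 01111, 1-110, 10-00, 101--, 11-01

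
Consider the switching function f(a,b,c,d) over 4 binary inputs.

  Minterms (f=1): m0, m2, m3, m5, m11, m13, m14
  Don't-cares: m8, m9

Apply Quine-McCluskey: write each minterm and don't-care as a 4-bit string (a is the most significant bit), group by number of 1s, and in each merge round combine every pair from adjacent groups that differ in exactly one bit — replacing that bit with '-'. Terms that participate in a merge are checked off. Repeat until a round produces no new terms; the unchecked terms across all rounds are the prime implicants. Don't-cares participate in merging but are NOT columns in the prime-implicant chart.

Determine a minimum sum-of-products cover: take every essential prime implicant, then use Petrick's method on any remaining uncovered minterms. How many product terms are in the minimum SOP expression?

Round 0: 0000✓ 0010✓ 0011✓ 0101✓ 1000✓ 1001✓ 1011✓ 1101✓ 1110
Round 1: -000 -011 -101 00-0 001- 1-01 10-1 100-
PIs = {-000, -011, -101, 00-0, 001-, 1-01, 10-1, 100-, 1110}
Coverage chart:
  m0: -000,00-0
  m2: 00-0,001-
  m3: -011,001-
  m5: -101 ←essential
  m11: -011,10-1
  m13: -101,1-01
  m14: 1110 ←essential
Essential: -101, 1110
Petrick residual → -011, 00-0
Min cover (4 terms): b'cd + bc'd + a'b'd' + abcd'

4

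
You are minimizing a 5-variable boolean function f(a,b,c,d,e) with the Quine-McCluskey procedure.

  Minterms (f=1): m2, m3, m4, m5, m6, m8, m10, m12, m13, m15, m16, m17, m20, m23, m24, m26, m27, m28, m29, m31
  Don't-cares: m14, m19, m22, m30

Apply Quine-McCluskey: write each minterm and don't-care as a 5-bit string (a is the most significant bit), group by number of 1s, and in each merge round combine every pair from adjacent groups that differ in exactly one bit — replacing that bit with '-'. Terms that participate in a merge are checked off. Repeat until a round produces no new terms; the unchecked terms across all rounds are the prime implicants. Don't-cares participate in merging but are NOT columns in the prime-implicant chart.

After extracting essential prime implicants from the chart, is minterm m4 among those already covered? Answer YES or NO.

YES

size-2^0 implicants → 00010(✓)  00011(✓)  00100(✓)  00101(✓)  00110(✓)  01000(✓)  01010(✓)  01100(✓)  01101(✓)  01110(✓)  01111(✓)  10000(✓)  10001(✓)  10011(✓)  10100(✓)  10110(✓)  10111(✓)  11000(✓)  11010(✓)  11011(✓)  11100(✓)  11101(✓)  11110(✓)  11111(✓)
size-2^1 implicants → -0011  -0100(✓)  -0110(✓)  -1000(✓)  -1010(✓)  -1100(✓)  -1101(✓)  -1110(✓)  -1111(✓)  0-010(✓)  0-100(✓)  0-101(✓)  0-110(✓)  00-10(✓)  0001-  001-0(✓)  0010-(✓)  01-00(✓)  01-10(✓)  010-0(✓)  011-0(✓)  011-1(✓)  0110-(✓)  0111-(✓)  1-000(✓)  1-011(✓)  1-100(✓)  1-110(✓)  1-111(✓)  10-00(✓)  10-11(✓)  100-1  1000-  101-0(✓)  1011-(✓)  11-00(✓)  11-10(✓)  11-11(✓)  110-0(✓)  1101-(✓)  111-0(✓)  111-1(✓)  1110-(✓)  1111-(✓)
size-2^2 implicants → --100(✓)  --110(✓)  -01-0(✓)  -1-00(✓)  -1-10(✓)  -10-0(✓)  -11-0(✓)  -11-1(✓)  -110-(✓)  -111-(✓)  0--10  0-1-0(✓)  0-10-  01--0(✓)  011--(✓)  1--00  1--11  1-1-0(✓)  1-11-  11--0(✓)  11-1-  111--(✓)
size-2^3 implicants → --1-0  -1--0  -11--
Unchecked terms (primes): --1-0, -0011, -1--0, -11--, 0--10, 0-10-, 0001-, 1--00, 1--11, 1-11-, 100-1, 1000-, 11-1-
Minterm coverage:
  m2 ⊆ 0--10,0001-
  m3 ⊆ -0011,0001-
  m4 ⊆ --1-0,0-10-
  m5 ⊆ 0-10- [E]
  m6 ⊆ --1-0,0--10
  m8 ⊆ -1--0 [E]
  m10 ⊆ -1--0,0--10
  m12 ⊆ --1-0,-1--0,-11--,0-10-
  m13 ⊆ -11--,0-10-
  m15 ⊆ -11-- [E]
  m16 ⊆ 1--00,1000-
  m17 ⊆ 100-1,1000-
  m20 ⊆ --1-0,1--00
  m23 ⊆ 1--11,1-11-
  m24 ⊆ -1--0,1--00
  m26 ⊆ -1--0,11-1-
  m27 ⊆ 1--11,11-1-
  m28 ⊆ --1-0,-1--0,-11--,1--00
  m29 ⊆ -11-- [E]
  m31 ⊆ -11--,1--11,1-11-,11-1-
E = {-1--0, -11--, 0-10-}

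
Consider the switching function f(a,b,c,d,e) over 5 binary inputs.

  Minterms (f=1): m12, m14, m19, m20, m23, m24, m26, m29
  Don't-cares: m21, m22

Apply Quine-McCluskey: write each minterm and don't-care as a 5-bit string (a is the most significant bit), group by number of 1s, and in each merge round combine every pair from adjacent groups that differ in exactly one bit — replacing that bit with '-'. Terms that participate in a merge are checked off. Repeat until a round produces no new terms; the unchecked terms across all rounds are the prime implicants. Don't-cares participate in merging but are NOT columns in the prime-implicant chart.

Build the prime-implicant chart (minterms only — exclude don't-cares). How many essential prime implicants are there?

Round 0: 01100✓ 01110✓ 10011✓ 10100✓ 10101✓ 10110✓ 10111✓ 11000✓ 11010✓ 11101✓
Round 1: 011-0 1-101 10-11 101-0✓ 101-1✓ 1010-✓ 1011-✓ 110-0
Round 2: 101--
PIs = {011-0, 1-101, 10-11, 101--, 110-0}
Coverage chart:
  m12: 011-0 ←essential
  m14: 011-0 ←essential
  m19: 10-11 ←essential
  m20: 101-- ←essential
  m23: 10-11,101--
  m24: 110-0 ←essential
  m26: 110-0 ←essential
  m29: 1-101 ←essential
Essential: 011-0, 1-101, 10-11, 101--, 110-0

5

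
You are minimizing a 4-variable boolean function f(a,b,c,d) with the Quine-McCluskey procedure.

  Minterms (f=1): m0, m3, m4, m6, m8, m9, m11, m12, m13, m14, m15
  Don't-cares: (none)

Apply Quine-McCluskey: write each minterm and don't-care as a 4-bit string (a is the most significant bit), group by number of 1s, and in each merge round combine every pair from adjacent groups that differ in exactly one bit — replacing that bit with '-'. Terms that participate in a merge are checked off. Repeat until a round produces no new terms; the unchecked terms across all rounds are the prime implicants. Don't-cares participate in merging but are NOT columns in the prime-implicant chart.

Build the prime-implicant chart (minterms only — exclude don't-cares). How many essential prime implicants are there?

3

size-2^0 implicants → 0000(✓)  0011(✓)  0100(✓)  0110(✓)  1000(✓)  1001(✓)  1011(✓)  1100(✓)  1101(✓)  1110(✓)  1111(✓)
size-2^1 implicants → -000(✓)  -011  -100(✓)  -110(✓)  0-00(✓)  01-0(✓)  1-00(✓)  1-01(✓)  1-11(✓)  10-1(✓)  100-(✓)  11-0(✓)  11-1(✓)  110-(✓)  111-(✓)
size-2^2 implicants → --00  -1-0  1--1  1-0-  11--
Unchecked terms (primes): --00, -011, -1-0, 1--1, 1-0-, 11--
Minterm coverage:
  m0 ⊆ --00 [E]
  m3 ⊆ -011 [E]
  m4 ⊆ --00,-1-0
  m6 ⊆ -1-0 [E]
  m8 ⊆ --00,1-0-
  m9 ⊆ 1--1,1-0-
  m11 ⊆ -011,1--1
  m12 ⊆ --00,-1-0,1-0-,11--
  m13 ⊆ 1--1,1-0-,11--
  m14 ⊆ -1-0,11--
  m15 ⊆ 1--1,11--
E = {--00, -011, -1-0}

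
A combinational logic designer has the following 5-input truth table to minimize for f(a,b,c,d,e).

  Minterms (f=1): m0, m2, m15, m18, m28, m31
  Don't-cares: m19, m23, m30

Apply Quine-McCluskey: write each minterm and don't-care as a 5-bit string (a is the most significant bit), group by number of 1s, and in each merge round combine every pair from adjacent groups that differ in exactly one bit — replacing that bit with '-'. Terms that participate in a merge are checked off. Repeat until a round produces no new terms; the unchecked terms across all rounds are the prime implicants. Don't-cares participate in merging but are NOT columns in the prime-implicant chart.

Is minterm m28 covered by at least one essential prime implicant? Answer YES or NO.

YES

[col 0] 00000*, 00010*, 01111*, 10010*, 10011*, 10111*, 11100*, 11110*, 11111*
[col 1] -0010, -1111, 000-0, 1-111, 10-11, 1001-, 111-0, 1111-
Prime implicants: -0010, -1111, 000-0, 1-111, 10-11, 1001-, 111-0, 1111-
PI chart (minterm → PIs covering it):
  0 | 000-0  (sole → essential)
  2 | -0010,000-0
  15 | -1111  (sole → essential)
  18 | -0010,1001-
  28 | 111-0  (sole → essential)
  31 | -1111,1-111,1111-
Essential prime implicants: -1111, 000-0, 111-0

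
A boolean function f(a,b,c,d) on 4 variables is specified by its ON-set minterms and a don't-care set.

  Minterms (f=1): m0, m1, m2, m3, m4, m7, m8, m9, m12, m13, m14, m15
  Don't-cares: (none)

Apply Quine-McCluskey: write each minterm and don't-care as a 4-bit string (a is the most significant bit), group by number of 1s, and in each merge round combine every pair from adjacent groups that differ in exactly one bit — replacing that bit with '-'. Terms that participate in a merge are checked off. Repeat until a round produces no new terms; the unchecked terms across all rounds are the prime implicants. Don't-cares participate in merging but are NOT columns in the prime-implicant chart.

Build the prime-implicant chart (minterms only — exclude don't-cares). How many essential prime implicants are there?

3

[col 0] 0000*, 0001*, 0010*, 0011*, 0100*, 0111*, 1000*, 1001*, 1100*, 1101*, 1110*, 1111*
[col 1] -000*, -001*, -100*, -111, 0-00*, 0-11, 00-0*, 00-1*, 000-*, 001-*, 1-00*, 1-01*, 100-*, 11-0*, 11-1*, 110-*, 111-*
[col 2] --00, -00-, 00--, 1-0-, 11--
Prime implicants: --00, -00-, -111, 0-11, 00--, 1-0-, 11--
PI chart (minterm → PIs covering it):
  0 | --00,-00-,00--
  1 | -00-,00--
  2 | 00--  (sole → essential)
  3 | 0-11,00--
  4 | --00  (sole → essential)
  7 | -111,0-11
  8 | --00,-00-,1-0-
  9 | -00-,1-0-
  12 | --00,1-0-,11--
  13 | 1-0-,11--
  14 | 11--  (sole → essential)
  15 | -111,11--
Essential prime implicants: --00, 00--, 11--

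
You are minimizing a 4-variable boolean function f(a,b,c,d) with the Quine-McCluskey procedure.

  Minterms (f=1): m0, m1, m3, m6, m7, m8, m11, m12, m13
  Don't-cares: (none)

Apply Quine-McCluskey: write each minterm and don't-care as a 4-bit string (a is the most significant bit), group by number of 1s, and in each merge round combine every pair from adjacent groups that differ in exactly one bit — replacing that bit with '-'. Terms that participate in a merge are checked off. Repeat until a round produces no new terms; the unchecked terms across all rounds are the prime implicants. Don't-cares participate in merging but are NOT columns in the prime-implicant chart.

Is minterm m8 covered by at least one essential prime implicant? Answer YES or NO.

NO

size-2^0 implicants → 0000(✓)  0001(✓)  0011(✓)  0110(✓)  0111(✓)  1000(✓)  1011(✓)  1100(✓)  1101(✓)
size-2^1 implicants → -000  -011  0-11  00-1  000-  011-  1-00  110-
Unchecked terms (primes): -000, -011, 0-11, 00-1, 000-, 011-, 1-00, 110-
Minterm coverage:
  m0 ⊆ -000,000-
  m1 ⊆ 00-1,000-
  m3 ⊆ -011,0-11,00-1
  m6 ⊆ 011- [E]
  m7 ⊆ 0-11,011-
  m8 ⊆ -000,1-00
  m11 ⊆ -011 [E]
  m12 ⊆ 1-00,110-
  m13 ⊆ 110- [E]
E = {-011, 011-, 110-}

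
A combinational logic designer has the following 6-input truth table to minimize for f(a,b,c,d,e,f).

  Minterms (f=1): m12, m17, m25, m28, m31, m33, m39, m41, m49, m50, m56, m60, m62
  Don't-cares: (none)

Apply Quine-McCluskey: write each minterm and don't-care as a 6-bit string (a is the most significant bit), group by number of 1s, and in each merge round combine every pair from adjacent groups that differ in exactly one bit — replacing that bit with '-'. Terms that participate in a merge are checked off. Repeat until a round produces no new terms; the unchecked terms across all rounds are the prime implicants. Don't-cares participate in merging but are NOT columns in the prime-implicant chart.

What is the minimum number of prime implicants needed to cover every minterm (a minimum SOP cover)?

Round 0: 001100✓ 010001✓ 011001✓ 011100✓ 011111 100001✓ 100111 101001✓ 110001✓ 110010 111000✓ 111100✓ 111110✓
Round 1: -10001 -11100 0-1100 01-001 1-0001 10-001 111-00 1111-0
PIs = {-10001, -11100, 0-1100, 01-001, 011111, 1-0001, 10-001, 100111, 110010, 111-00, 1111-0}
Coverage chart:
  m12: 0-1100 ←essential
  m17: -10001,01-001
  m25: 01-001 ←essential
  m28: -11100,0-1100
  m31: 011111 ←essential
  m33: 1-0001,10-001
  m39: 100111 ←essential
  m41: 10-001 ←essential
  m49: -10001,1-0001
  m50: 110010 ←essential
  m56: 111-00 ←essential
  m60: -11100,111-00,1111-0
  m62: 1111-0 ←essential
Essential: 0-1100, 01-001, 011111, 10-001, 100111, 110010, 111-00, 1111-0
Petrick residual → -10001
Min cover (9 terms): bc'd'e'f + a'cde'f' + a'bd'e'f + a'bcdef + ab'd'e'f + ab'c'def + abc'd'ef' + abce'f' + abcdf'

9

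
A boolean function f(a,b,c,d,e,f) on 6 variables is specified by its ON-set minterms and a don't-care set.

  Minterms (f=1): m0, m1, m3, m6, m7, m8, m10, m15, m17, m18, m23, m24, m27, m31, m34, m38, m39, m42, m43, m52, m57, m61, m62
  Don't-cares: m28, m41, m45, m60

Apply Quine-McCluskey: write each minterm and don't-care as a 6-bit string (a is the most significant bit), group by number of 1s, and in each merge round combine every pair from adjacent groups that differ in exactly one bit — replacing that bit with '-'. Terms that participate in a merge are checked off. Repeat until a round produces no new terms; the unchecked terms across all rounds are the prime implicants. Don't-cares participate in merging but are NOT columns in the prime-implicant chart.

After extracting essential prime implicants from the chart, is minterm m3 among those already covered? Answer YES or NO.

NO

size-2^0 implicants → 000000(✓)  000001(✓)  000011(✓)  000110(✓)  000111(✓)  001000(✓)  001010(✓)  001111(✓)  010001(✓)  010010  010111(✓)  011000(✓)  011011(✓)  011100(✓)  011111(✓)  100010(✓)  100110(✓)  100111(✓)  101001(✓)  101010(✓)  101011(✓)  101101(✓)  110100(✓)  111001(✓)  111100(✓)  111101(✓)  111110(✓)
size-2^1 implicants → -00110(✓)  -00111(✓)  -01010  -11100  0-0001  0-0111(✓)  0-1000  0-1111(✓)  00-000  00-111(✓)  000-11  0000-1  00000-  00011-(✓)  0010-0  01-111(✓)  011-00  011-11  1-1001(✓)  1-1101(✓)  10-010  100-10  10011-(✓)  101-01(✓)  1010-1  10101-  11-100  111-01(✓)  1111-0  11110-
size-2^2 implicants → -0011-  0--111  1-1-01
Unchecked terms (primes): -0011-, -01010, -11100, 0--111, 0-0001, 0-1000, 00-000, 000-11, 0000-1, 00000-, 0010-0, 010010, 011-00, 011-11, 1-1-01, 10-010, 100-10, 1010-1, 10101-, 11-100, 1111-0, 11110-
Minterm coverage:
  m0 ⊆ 00-000,00000-
  m1 ⊆ 0-0001,0000-1,00000-
  m3 ⊆ 000-11,0000-1
  m6 ⊆ -0011- [E]
  m7 ⊆ -0011-,0--111,000-11
  m8 ⊆ 0-1000,00-000,0010-0
  m10 ⊆ -01010,0010-0
  m15 ⊆ 0--111 [E]
  m17 ⊆ 0-0001 [E]
  m18 ⊆ 010010 [E]
  m23 ⊆ 0--111 [E]
  m24 ⊆ 0-1000,011-00
  m27 ⊆ 011-11 [E]
  m31 ⊆ 0--111,011-11
  m34 ⊆ 10-010,100-10
  m38 ⊆ -0011-,100-10
  m39 ⊆ -0011- [E]
  m42 ⊆ -01010,10-010,10101-
  m43 ⊆ 1010-1,10101-
  m52 ⊆ 11-100 [E]
  m57 ⊆ 1-1-01 [E]
  m61 ⊆ 1-1-01,11110-
  m62 ⊆ 1111-0 [E]
E = {-0011-, 0--111, 0-0001, 010010, 011-11, 1-1-01, 11-100, 1111-0}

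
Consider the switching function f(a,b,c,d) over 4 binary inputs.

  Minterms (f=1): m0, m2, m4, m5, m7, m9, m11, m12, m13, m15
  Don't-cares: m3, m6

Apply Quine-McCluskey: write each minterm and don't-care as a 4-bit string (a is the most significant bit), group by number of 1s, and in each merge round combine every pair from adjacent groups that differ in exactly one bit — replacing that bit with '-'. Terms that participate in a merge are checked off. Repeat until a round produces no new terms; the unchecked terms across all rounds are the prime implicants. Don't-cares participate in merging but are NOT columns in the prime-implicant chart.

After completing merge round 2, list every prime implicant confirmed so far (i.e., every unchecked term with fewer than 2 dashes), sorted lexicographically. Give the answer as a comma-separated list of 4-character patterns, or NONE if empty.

NONE

size-2^0 implicants → 0000(✓)  0010(✓)  0011(✓)  0100(✓)  0101(✓)  0110(✓)  0111(✓)  1001(✓)  1011(✓)  1100(✓)  1101(✓)  1111(✓)
size-2^1 implicants → -011(✓)  -100(✓)  -101(✓)  -111(✓)  0-00(✓)  0-10(✓)  0-11(✓)  00-0(✓)  001-(✓)  01-0(✓)  01-1(✓)  010-(✓)  011-(✓)  1-01(✓)  1-11(✓)  10-1(✓)  11-1(✓)  110-(✓)
size-2^2 implicants → --11  -1-1  -10-  0--0  0-1-  01--  1--1
Unchecked terms (primes): --11, -1-1, -10-, 0--0, 0-1-, 01--, 1--1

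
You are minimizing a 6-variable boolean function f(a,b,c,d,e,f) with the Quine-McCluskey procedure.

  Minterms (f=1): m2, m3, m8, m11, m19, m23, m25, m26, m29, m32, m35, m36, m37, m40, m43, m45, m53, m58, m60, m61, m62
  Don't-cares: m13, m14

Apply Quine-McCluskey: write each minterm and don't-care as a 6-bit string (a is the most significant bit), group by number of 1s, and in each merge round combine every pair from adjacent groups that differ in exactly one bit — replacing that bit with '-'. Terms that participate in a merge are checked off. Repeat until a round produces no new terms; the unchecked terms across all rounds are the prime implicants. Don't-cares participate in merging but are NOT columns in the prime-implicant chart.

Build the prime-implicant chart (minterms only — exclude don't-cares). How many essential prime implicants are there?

7

size-2^0 implicants → 000010(✓)  000011(✓)  001000(✓)  001011(✓)  001101(✓)  001110  010011(✓)  010111(✓)  011001(✓)  011010(✓)  011101(✓)  100000(✓)  100011(✓)  100100(✓)  100101(✓)  101000(✓)  101011(✓)  101101(✓)  110101(✓)  111010(✓)  111100(✓)  111101(✓)  111110(✓)
size-2^1 implicants → -00011(✓)  -01000  -01011(✓)  -01101(✓)  -11010  -11101(✓)  0-0011  0-1101(✓)  00-011(✓)  00001-  010-11  011-01  1-0101(✓)  1-1101(✓)  10-000  10-011(✓)  10-101(✓)  100-00  10010-  11-101(✓)  111-10  1111-0  11110-
size-2^2 implicants → --1101  -0-011  1--101
Unchecked terms (primes): --1101, -0-011, -01000, -11010, 0-0011, 00001-, 001110, 010-11, 011-01, 1--101, 10-000, 100-00, 10010-, 111-10, 1111-0, 11110-
Minterm coverage:
  m2 ⊆ 00001- [E]
  m3 ⊆ -0-011,0-0011,00001-
  m8 ⊆ -01000 [E]
  m11 ⊆ -0-011 [E]
  m19 ⊆ 0-0011,010-11
  m23 ⊆ 010-11 [E]
  m25 ⊆ 011-01 [E]
  m26 ⊆ -11010 [E]
  m29 ⊆ --1101,011-01
  m32 ⊆ 10-000,100-00
  m35 ⊆ -0-011 [E]
  m36 ⊆ 100-00,10010-
  m37 ⊆ 1--101,10010-
  m40 ⊆ -01000,10-000
  m43 ⊆ -0-011 [E]
  m45 ⊆ --1101,1--101
  m53 ⊆ 1--101 [E]
  m58 ⊆ -11010,111-10
  m60 ⊆ 1111-0,11110-
  m61 ⊆ --1101,1--101,11110-
  m62 ⊆ 111-10,1111-0
E = {-0-011, -01000, -11010, 00001-, 010-11, 011-01, 1--101}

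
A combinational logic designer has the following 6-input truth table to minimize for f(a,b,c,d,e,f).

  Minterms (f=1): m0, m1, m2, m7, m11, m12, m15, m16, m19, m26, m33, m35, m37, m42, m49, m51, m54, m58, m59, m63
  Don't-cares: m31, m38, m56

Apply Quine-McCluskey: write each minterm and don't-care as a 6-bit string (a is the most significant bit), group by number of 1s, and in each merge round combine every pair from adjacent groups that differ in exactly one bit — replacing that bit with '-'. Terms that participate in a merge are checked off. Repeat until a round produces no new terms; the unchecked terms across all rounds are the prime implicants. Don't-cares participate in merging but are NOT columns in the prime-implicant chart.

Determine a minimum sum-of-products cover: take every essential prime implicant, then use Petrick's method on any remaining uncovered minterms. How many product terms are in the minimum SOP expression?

Round 0: 000000✓ 000001✓ 000010✓ 000111✓ 001011✓ 001100 001111✓ 010000✓ 010011✓ 011010✓ 011111✓ 100001✓ 100011✓ 100101✓ 100110✓ 101010✓ 110001✓ 110011✓ 110110✓ 111000✓ 111010✓ 111011✓ 111111✓
Round 1: -00001 -10011 -11010 -11111 0-0000 0-1111 00-111 0000-0 00000- 001-11 1-0001✓ 1-0011✓ 1-0110 1-1010 100-01 1000-1✓ 11-011 1100-1✓ 111-11 1110-0 11101-
Round 2: 1-00-1
PIs = {-00001, -10011, -11010, -11111, 0-0000, 0-1111, 00-111, 0000-0, 00000-, 001-11, 001100, 1-00-1, 1-0110, 1-1010, 100-01, 11-011, 111-11, 1110-0, 11101-}
Coverage chart:
  m0: 0-0000,0000-0,00000-
  m1: -00001,00000-
  m2: 0000-0 ←essential
  m7: 00-111 ←essential
  m11: 001-11 ←essential
  m12: 001100 ←essential
  m15: 0-1111,00-111,001-11
  m16: 0-0000 ←essential
  m19: -10011 ←essential
  m26: -11010 ←essential
  m33: -00001,1-00-1,100-01
  m35: 1-00-1 ←essential
  m37: 100-01 ←essential
  m42: 1-1010 ←essential
  m49: 1-00-1 ←essential
  m51: -10011,1-00-1,11-011
  m54: 1-0110 ←essential
  m58: -11010,1-1010,1110-0,11101-
  m59: 11-011,111-11,11101-
  m63: -11111,111-11
Essential: -10011, -11010, 0-0000, 00-111, 0000-0, 001-11, 001100, 1-00-1, 1-0110, 1-1010, 100-01
Petrick residual → -00001, 111-11
Min cover (13 terms): b'c'd'e'f + bc'd'ef + bcd'ef' + a'c'd'e'f' + a'b'def + a'b'c'd'f' + a'b'cef + a'b'cde'f' + ac'd'f + ac'def' + acd'ef' + ab'c'e'f + abcef

13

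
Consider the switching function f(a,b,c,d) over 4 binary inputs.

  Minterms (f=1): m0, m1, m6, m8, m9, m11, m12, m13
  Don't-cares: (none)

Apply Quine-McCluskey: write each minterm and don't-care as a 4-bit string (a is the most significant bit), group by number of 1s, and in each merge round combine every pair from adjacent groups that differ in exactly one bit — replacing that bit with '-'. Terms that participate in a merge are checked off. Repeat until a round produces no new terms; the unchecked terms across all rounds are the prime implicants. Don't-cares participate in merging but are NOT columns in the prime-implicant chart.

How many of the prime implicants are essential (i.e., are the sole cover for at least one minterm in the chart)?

size-2^0 implicants → 0000(✓)  0001(✓)  0110  1000(✓)  1001(✓)  1011(✓)  1100(✓)  1101(✓)
size-2^1 implicants → -000(✓)  -001(✓)  000-(✓)  1-00(✓)  1-01(✓)  10-1  100-(✓)  110-(✓)
size-2^2 implicants → -00-  1-0-
Unchecked terms (primes): -00-, 0110, 1-0-, 10-1
Minterm coverage:
  m0 ⊆ -00- [E]
  m1 ⊆ -00- [E]
  m6 ⊆ 0110 [E]
  m8 ⊆ -00-,1-0-
  m9 ⊆ -00-,1-0-,10-1
  m11 ⊆ 10-1 [E]
  m12 ⊆ 1-0- [E]
  m13 ⊆ 1-0- [E]
E = {-00-, 0110, 1-0-, 10-1}

4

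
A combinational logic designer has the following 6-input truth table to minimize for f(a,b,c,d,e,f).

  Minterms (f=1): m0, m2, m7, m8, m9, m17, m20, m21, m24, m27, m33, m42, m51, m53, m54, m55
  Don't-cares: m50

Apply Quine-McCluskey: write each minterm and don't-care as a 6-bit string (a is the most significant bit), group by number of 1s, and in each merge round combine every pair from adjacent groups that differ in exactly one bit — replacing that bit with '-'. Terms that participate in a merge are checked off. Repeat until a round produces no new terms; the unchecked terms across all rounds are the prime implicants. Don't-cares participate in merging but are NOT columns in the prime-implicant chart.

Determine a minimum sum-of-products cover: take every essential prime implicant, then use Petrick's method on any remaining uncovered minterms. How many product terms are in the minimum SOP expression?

11

size-2^0 implicants → 000000(✓)  000010(✓)  000111  001000(✓)  001001(✓)  010001(✓)  010100(✓)  010101(✓)  011000(✓)  011011  100001  101010  110010(✓)  110011(✓)  110101(✓)  110110(✓)  110111(✓)
size-2^1 implicants → -10101  0-1000  00-000  0000-0  00100-  010-01  01010-  110-10(✓)  110-11(✓)  11001-(✓)  1101-1  11011-(✓)
size-2^2 implicants → 110-1-
Unchecked terms (primes): -10101, 0-1000, 00-000, 0000-0, 000111, 00100-, 010-01, 01010-, 011011, 100001, 101010, 110-1-, 1101-1
Minterm coverage:
  m0 ⊆ 00-000,0000-0
  m2 ⊆ 0000-0 [E]
  m7 ⊆ 000111 [E]
  m8 ⊆ 0-1000,00-000,00100-
  m9 ⊆ 00100- [E]
  m17 ⊆ 010-01 [E]
  m20 ⊆ 01010- [E]
  m21 ⊆ -10101,010-01,01010-
  m24 ⊆ 0-1000 [E]
  m27 ⊆ 011011 [E]
  m33 ⊆ 100001 [E]
  m42 ⊆ 101010 [E]
  m51 ⊆ 110-1- [E]
  m53 ⊆ -10101,1101-1
  m54 ⊆ 110-1- [E]
  m55 ⊆ 110-1-,1101-1
E = {0-1000, 0000-0, 000111, 00100-, 010-01, 01010-, 011011, 100001, 101010, 110-1-}
Petrick residual → -10101
Cover = bc'de'f + a'cd'e'f' + a'b'c'd'f' + a'b'c'def + a'b'cd'e' + a'bc'e'f + a'bc'de' + a'bcd'ef + ab'c'd'e'f + ab'cd'ef' + abc'e  |cover|=11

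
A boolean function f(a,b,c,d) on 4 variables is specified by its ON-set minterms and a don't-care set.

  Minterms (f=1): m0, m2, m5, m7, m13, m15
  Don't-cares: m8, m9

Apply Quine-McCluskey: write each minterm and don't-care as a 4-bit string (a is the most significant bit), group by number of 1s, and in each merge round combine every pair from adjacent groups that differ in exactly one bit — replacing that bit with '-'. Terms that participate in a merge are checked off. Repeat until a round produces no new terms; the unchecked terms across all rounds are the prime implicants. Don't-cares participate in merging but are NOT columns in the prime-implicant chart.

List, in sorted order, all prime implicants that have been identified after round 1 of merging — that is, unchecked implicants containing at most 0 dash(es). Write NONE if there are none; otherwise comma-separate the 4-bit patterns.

size-2^0 implicants → 0000(✓)  0010(✓)  0101(✓)  0111(✓)  1000(✓)  1001(✓)  1101(✓)  1111(✓)
size-2^1 implicants → -000  -101(✓)  -111(✓)  00-0  01-1(✓)  1-01  100-  11-1(✓)
size-2^2 implicants → -1-1
Unchecked terms (primes): -000, -1-1, 00-0, 1-01, 100-

NONE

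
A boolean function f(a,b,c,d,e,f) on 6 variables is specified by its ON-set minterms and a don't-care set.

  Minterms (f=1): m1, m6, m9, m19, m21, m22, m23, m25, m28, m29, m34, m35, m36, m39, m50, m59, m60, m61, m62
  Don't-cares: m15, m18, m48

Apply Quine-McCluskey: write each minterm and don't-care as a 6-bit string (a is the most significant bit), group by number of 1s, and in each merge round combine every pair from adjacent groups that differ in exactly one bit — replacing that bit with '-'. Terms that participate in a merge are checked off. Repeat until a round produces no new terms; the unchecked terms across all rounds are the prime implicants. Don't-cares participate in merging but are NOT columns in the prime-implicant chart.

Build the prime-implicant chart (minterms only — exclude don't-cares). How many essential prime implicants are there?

[col 0] 000001*, 000110*, 001001*, 001111, 010010*, 010011*, 010101*, 010110*, 010111*, 011001*, 011100*, 011101*, 100010*, 100011*, 100100, 100111*, 110000*, 110010*, 111011, 111100*, 111101*, 111110*
[col 1] -10010, -11100*, -11101*, 0-0110, 0-1001, 00-001, 01-101, 010-10*, 010-11*, 01001-*, 0101-1, 01011-*, 011-01, 01110-*, 1-0010, 100-11, 10001-, 1100-0, 1111-0, 11110-*
[col 2] -1110-, 010-1-
Prime implicants: -10010, -1110-, 0-0110, 0-1001, 00-001, 001111, 01-101, 010-1-, 0101-1, 011-01, 1-0010, 100-11, 10001-, 100100, 1100-0, 111011, 1111-0
PI chart (minterm → PIs covering it):
  1 | 00-001  (sole → essential)
  6 | 0-0110  (sole → essential)
  9 | 0-1001,00-001
  19 | 010-1-  (sole → essential)
  21 | 01-101,0101-1
  22 | 0-0110,010-1-
  23 | 010-1-,0101-1
  25 | 0-1001,011-01
  28 | -1110-  (sole → essential)
  29 | -1110-,01-101,011-01
  34 | 1-0010,10001-
  35 | 100-11,10001-
  36 | 100100  (sole → essential)
  39 | 100-11  (sole → essential)
  50 | -10010,1-0010,1100-0
  59 | 111011  (sole → essential)
  60 | -1110-,1111-0
  61 | -1110-  (sole → essential)
  62 | 1111-0  (sole → essential)
Essential prime implicants: -1110-, 0-0110, 00-001, 010-1-, 100-11, 100100, 111011, 1111-0

8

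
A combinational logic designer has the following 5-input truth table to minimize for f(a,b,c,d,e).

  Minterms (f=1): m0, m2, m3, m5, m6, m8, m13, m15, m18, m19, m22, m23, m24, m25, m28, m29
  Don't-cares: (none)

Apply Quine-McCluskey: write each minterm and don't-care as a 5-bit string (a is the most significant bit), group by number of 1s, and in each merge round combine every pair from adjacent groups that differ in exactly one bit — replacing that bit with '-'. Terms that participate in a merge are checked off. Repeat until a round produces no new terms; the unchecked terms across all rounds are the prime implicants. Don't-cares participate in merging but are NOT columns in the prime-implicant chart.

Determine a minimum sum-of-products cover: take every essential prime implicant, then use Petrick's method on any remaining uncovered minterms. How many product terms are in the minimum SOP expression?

7

size-2^0 implicants → 00000(✓)  00010(✓)  00011(✓)  00101(✓)  00110(✓)  01000(✓)  01101(✓)  01111(✓)  10010(✓)  10011(✓)  10110(✓)  10111(✓)  11000(✓)  11001(✓)  11100(✓)  11101(✓)
size-2^1 implicants → -0010(✓)  -0011(✓)  -0110(✓)  -1000  -1101  0-000  0-101  00-10(✓)  000-0  0001-(✓)  011-1  10-10(✓)  10-11(✓)  1001-(✓)  1011-(✓)  11-00(✓)  11-01(✓)  1100-(✓)  1110-(✓)
size-2^2 implicants → -0-10  -001-  10-1-  11-0-
Unchecked terms (primes): -0-10, -001-, -1000, -1101, 0-000, 0-101, 000-0, 011-1, 10-1-, 11-0-
Minterm coverage:
  m0 ⊆ 0-000,000-0
  m2 ⊆ -0-10,-001-,000-0
  m3 ⊆ -001- [E]
  m5 ⊆ 0-101 [E]
  m6 ⊆ -0-10 [E]
  m8 ⊆ -1000,0-000
  m13 ⊆ -1101,0-101,011-1
  m15 ⊆ 011-1 [E]
  m18 ⊆ -0-10,-001-,10-1-
  m19 ⊆ -001-,10-1-
  m22 ⊆ -0-10,10-1-
  m23 ⊆ 10-1- [E]
  m24 ⊆ -1000,11-0-
  m25 ⊆ 11-0- [E]
  m28 ⊆ 11-0- [E]
  m29 ⊆ -1101,11-0-
E = {-0-10, -001-, 0-101, 011-1, 10-1-, 11-0-}
Petrick residual → 0-000
Cover = b'de' + b'c'd + a'c'd'e' + a'cd'e + a'bce + ab'd + abd'  |cover|=7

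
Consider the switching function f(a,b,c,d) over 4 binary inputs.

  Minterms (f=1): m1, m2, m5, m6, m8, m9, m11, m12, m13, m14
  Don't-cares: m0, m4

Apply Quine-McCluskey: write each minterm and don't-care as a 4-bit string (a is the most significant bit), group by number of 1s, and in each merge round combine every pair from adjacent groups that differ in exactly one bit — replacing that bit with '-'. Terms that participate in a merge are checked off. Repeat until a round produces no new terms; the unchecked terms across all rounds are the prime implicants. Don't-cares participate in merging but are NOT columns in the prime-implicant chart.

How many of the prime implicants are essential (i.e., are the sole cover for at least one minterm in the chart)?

4

size-2^0 implicants → 0000(✓)  0001(✓)  0010(✓)  0100(✓)  0101(✓)  0110(✓)  1000(✓)  1001(✓)  1011(✓)  1100(✓)  1101(✓)  1110(✓)
size-2^1 implicants → -000(✓)  -001(✓)  -100(✓)  -101(✓)  -110(✓)  0-00(✓)  0-01(✓)  0-10(✓)  00-0(✓)  000-(✓)  01-0(✓)  010-(✓)  1-00(✓)  1-01(✓)  10-1  100-(✓)  11-0(✓)  110-(✓)
size-2^2 implicants → --00(✓)  --01(✓)  -00-(✓)  -1-0  -10-(✓)  0--0  0-0-(✓)  1-0-(✓)
size-2^3 implicants → --0-
Unchecked terms (primes): --0-, -1-0, 0--0, 10-1
Minterm coverage:
  m1 ⊆ --0- [E]
  m2 ⊆ 0--0 [E]
  m5 ⊆ --0- [E]
  m6 ⊆ -1-0,0--0
  m8 ⊆ --0- [E]
  m9 ⊆ --0-,10-1
  m11 ⊆ 10-1 [E]
  m12 ⊆ --0-,-1-0
  m13 ⊆ --0- [E]
  m14 ⊆ -1-0 [E]
E = {--0-, -1-0, 0--0, 10-1}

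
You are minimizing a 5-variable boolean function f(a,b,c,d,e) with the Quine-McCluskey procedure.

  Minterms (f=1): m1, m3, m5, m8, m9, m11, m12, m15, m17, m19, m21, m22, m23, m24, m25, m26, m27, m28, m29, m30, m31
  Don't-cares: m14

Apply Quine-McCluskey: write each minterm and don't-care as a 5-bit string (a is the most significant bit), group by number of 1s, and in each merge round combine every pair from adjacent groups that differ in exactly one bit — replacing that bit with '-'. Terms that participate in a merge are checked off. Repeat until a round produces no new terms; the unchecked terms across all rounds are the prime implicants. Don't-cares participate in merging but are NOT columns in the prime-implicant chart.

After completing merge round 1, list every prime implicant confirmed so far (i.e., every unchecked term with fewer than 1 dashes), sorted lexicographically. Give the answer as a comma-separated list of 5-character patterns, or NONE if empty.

size-2^0 implicants → 00001(✓)  00011(✓)  00101(✓)  01000(✓)  01001(✓)  01011(✓)  01100(✓)  01110(✓)  01111(✓)  10001(✓)  10011(✓)  10101(✓)  10110(✓)  10111(✓)  11000(✓)  11001(✓)  11010(✓)  11011(✓)  11100(✓)  11101(✓)  11110(✓)  11111(✓)
size-2^1 implicants → -0001(✓)  -0011(✓)  -0101(✓)  -1000(✓)  -1001(✓)  -1011(✓)  -1100(✓)  -1110(✓)  -1111(✓)  0-001(✓)  0-011(✓)  00-01(✓)  000-1(✓)  01-00(✓)  01-11(✓)  010-1(✓)  0100-(✓)  011-0(✓)  0111-(✓)  1-001(✓)  1-011(✓)  1-101(✓)  1-110(✓)  1-111(✓)  10-01(✓)  10-11(✓)  100-1(✓)  101-1(✓)  1011-(✓)  11-00(✓)  11-01(✓)  11-10(✓)  11-11(✓)  110-0(✓)  110-1(✓)  1100-(✓)  1101-(✓)  111-0(✓)  111-1(✓)  1110-(✓)  1111-(✓)
size-2^2 implicants → --001(✓)  --011(✓)  -0-01  -00-1(✓)  -1-00  -1-11  -10-1(✓)  -100-  -11-0  -111-  0-0-1(✓)  1--01(✓)  1--11(✓)  1-0-1(✓)  1-1-1(✓)  1-11-  10--1(✓)  11--0(✓)  11--1(✓)  11-0-(✓)  11-1-(✓)  110--(✓)  111--(✓)
size-2^3 implicants → --0-1  1---1  11---
Unchecked terms (primes): --0-1, -0-01, -1-00, -1-11, -100-, -11-0, -111-, 1---1, 1-11-, 11---

NONE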